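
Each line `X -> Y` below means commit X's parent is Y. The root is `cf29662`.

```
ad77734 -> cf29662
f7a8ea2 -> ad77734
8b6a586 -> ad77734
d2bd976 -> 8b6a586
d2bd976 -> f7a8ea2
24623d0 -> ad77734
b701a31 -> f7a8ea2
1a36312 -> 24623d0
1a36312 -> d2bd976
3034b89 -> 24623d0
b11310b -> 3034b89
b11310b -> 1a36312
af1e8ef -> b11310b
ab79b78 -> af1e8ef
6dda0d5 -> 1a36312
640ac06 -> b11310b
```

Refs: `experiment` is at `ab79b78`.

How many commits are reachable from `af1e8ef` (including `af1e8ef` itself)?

Walking parent pointers from af1e8ef: reachable set = {1a36312, 24623d0, 3034b89, 8b6a586, ad77734, af1e8ef, b11310b, cf29662, d2bd976, f7a8ea2}.
That is 10 commits.

10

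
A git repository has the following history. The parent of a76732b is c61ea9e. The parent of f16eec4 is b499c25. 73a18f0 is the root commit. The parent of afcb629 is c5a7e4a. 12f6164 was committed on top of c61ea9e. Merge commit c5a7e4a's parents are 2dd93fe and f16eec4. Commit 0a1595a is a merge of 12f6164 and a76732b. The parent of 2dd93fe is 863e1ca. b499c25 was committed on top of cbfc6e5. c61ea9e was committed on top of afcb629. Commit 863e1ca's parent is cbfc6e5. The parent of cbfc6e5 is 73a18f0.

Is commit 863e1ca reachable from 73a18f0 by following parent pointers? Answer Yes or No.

No

Ancestors of 73a18f0: {73a18f0}.
863e1ca is not in that set, so it is not an ancestor of 73a18f0.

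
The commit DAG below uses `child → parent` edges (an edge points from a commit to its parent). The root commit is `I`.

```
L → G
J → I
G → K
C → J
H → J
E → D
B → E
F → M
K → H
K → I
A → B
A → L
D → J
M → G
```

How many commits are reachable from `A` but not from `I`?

9

Reachable from A: {A, B, D, E, G, H, I, J, K, L}.
Reachable from I: {I}.
In A's history but not I's: {A, B, D, E, G, H, J, K, L} — 9 commits.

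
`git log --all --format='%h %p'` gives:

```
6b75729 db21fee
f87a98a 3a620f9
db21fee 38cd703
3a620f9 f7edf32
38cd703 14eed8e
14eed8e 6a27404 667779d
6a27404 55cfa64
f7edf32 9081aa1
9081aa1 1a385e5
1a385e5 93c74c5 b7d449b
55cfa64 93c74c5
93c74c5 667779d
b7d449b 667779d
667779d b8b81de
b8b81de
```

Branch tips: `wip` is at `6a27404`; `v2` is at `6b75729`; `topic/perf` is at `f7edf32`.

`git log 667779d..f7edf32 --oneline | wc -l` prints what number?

Reachable from f7edf32: {1a385e5, 667779d, 9081aa1, 93c74c5, b7d449b, b8b81de, f7edf32}.
Reachable from 667779d: {667779d, b8b81de}.
In f7edf32's history but not 667779d's: {1a385e5, 9081aa1, 93c74c5, b7d449b, f7edf32} — 5 commits.

5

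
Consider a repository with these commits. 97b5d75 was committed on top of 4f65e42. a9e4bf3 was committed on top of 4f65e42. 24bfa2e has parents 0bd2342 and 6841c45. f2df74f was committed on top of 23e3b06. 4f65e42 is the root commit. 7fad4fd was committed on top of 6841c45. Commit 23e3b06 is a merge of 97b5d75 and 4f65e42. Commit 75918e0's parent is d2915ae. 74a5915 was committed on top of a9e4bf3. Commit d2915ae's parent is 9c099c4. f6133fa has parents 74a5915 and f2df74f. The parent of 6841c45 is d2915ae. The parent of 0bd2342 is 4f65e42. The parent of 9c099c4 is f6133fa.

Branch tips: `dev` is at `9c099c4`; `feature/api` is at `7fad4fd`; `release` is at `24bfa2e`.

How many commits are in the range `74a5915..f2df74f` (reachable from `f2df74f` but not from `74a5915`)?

Reachable from f2df74f: {23e3b06, 4f65e42, 97b5d75, f2df74f}.
Reachable from 74a5915: {4f65e42, 74a5915, a9e4bf3}.
In f2df74f's history but not 74a5915's: {23e3b06, 97b5d75, f2df74f} — 3 commits.

3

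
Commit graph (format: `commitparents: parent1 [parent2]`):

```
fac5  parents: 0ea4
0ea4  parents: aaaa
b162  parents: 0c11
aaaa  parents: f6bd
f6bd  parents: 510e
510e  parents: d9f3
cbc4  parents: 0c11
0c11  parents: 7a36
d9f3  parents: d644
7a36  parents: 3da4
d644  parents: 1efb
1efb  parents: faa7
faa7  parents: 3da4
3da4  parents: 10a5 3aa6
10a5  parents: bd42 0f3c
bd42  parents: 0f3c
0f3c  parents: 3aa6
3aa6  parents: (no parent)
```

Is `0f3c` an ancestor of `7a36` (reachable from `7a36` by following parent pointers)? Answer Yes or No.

Ancestors of 7a36 (commits reachable by following parents): {0f3c, 10a5, 3aa6, 3da4, 7a36, bd42}.
0f3c is in that set, so it is an ancestor of 7a36.

Yes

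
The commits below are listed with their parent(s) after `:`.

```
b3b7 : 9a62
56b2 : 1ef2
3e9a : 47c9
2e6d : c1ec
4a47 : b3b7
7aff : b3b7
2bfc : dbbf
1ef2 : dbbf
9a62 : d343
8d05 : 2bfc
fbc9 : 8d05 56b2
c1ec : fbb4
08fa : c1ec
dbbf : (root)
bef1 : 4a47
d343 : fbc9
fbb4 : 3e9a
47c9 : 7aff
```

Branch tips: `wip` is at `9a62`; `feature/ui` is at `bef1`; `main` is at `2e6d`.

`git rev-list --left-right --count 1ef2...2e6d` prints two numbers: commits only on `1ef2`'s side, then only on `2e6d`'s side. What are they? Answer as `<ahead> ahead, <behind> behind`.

Reachable from 1ef2: {1ef2, dbbf}.
Reachable from 2e6d: {1ef2, 2bfc, 2e6d, 3e9a, 47c9, 56b2, 7aff, 8d05, 9a62, b3b7, c1ec, d343, dbbf, fbb4, fbc9}.
Only in 1ef2's history (ahead): {} — 0.
Only in 2e6d's history (behind): {2bfc, 2e6d, 3e9a, 47c9, 56b2, 7aff, 8d05, 9a62, b3b7, c1ec, d343, fbb4, fbc9} — 13.

0 ahead, 13 behind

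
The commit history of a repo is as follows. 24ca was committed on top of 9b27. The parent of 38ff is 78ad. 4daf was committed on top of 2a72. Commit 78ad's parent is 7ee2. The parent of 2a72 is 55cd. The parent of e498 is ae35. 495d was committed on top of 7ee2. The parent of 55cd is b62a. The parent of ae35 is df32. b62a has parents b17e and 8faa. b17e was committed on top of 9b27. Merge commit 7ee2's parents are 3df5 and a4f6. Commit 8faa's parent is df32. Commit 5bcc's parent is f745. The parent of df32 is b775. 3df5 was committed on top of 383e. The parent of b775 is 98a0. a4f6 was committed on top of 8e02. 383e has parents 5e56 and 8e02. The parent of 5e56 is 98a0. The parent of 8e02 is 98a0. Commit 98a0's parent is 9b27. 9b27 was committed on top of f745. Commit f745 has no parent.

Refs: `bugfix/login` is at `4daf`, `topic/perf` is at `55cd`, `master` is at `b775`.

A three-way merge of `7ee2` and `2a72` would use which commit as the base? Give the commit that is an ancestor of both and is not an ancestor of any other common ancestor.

Ancestors of 7ee2: {383e, 3df5, 5e56, 7ee2, 8e02, 98a0, 9b27, a4f6, f745}.
Ancestors of 2a72: {2a72, 55cd, 8faa, 98a0, 9b27, b17e, b62a, b775, df32, f745}.
Common ancestors: {98a0, 9b27, f745}.
Among these, 98a0 is not an ancestor of any other common ancestor — it is the merge base.

98a0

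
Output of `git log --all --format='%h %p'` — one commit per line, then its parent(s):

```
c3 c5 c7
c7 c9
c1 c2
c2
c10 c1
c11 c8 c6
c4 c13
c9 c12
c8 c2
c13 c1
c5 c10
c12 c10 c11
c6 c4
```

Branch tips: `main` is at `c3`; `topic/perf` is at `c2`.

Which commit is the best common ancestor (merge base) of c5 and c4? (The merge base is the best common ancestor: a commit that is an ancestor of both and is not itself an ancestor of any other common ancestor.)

Ancestors of c5: {c1, c10, c2, c5}.
Ancestors of c4: {c1, c13, c2, c4}.
Common ancestors: {c1, c2}.
Among these, c1 is not an ancestor of any other common ancestor — it is the merge base.

c1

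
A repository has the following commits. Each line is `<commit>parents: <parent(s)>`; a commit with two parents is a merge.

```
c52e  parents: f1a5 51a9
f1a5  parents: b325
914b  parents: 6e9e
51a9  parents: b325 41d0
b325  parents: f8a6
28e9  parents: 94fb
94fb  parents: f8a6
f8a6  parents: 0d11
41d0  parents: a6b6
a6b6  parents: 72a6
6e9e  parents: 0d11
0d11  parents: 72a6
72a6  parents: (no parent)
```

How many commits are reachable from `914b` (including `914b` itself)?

4

Walking parent pointers from 914b: reachable set = {0d11, 6e9e, 72a6, 914b}.
That is 4 commits.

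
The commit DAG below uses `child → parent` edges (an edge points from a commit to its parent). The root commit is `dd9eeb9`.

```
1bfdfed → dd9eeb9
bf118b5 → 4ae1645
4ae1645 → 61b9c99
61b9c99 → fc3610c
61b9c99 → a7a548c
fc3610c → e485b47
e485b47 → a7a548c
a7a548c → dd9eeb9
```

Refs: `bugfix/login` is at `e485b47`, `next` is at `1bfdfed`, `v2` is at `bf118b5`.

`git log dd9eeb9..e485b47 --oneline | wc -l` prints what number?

Reachable from e485b47: {a7a548c, dd9eeb9, e485b47}.
Reachable from dd9eeb9: {dd9eeb9}.
In e485b47's history but not dd9eeb9's: {a7a548c, e485b47} — 2 commits.

2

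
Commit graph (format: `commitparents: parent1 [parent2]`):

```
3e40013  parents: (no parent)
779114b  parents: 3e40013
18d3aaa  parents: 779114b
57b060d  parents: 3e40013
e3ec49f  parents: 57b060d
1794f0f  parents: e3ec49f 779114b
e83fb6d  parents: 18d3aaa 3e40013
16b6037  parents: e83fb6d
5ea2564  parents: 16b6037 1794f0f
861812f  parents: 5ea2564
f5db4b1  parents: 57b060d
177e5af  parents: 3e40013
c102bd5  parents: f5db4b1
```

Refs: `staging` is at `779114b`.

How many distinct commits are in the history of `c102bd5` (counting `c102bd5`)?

4

Walking parent pointers from c102bd5: reachable set = {3e40013, 57b060d, c102bd5, f5db4b1}.
That is 4 commits.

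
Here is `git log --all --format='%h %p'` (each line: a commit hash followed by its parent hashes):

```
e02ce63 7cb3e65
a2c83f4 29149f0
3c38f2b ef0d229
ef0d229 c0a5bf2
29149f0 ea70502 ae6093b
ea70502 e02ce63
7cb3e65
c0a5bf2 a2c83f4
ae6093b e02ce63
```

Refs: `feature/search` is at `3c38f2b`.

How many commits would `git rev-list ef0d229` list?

Walking parent pointers from ef0d229: reachable set = {29149f0, 7cb3e65, a2c83f4, ae6093b, c0a5bf2, e02ce63, ea70502, ef0d229}.
That is 8 commits.

8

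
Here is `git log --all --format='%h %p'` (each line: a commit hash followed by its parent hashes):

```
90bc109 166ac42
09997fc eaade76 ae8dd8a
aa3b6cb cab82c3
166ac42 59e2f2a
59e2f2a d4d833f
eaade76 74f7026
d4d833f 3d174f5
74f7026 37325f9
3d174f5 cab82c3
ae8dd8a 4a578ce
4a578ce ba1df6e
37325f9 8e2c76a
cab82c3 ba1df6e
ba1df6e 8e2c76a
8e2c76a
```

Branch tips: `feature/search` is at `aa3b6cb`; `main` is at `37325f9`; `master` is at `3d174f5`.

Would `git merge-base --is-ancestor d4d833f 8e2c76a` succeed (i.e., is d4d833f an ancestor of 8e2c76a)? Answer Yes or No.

No

Ancestors of 8e2c76a: {8e2c76a}.
d4d833f is not in that set, so it is not an ancestor of 8e2c76a.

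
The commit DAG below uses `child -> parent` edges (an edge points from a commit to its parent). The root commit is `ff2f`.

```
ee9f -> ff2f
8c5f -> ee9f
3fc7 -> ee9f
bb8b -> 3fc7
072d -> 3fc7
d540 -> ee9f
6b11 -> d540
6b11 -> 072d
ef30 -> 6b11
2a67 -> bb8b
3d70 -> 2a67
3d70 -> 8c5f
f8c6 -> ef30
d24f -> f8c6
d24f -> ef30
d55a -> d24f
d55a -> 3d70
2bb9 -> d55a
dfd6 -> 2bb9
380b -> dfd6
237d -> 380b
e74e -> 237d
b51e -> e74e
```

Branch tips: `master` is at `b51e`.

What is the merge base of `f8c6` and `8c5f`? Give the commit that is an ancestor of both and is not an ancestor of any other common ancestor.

Ancestors of f8c6: {072d, 3fc7, 6b11, d540, ee9f, ef30, f8c6, ff2f}.
Ancestors of 8c5f: {8c5f, ee9f, ff2f}.
Common ancestors: {ee9f, ff2f}.
Among these, ee9f is not an ancestor of any other common ancestor — it is the merge base.

ee9f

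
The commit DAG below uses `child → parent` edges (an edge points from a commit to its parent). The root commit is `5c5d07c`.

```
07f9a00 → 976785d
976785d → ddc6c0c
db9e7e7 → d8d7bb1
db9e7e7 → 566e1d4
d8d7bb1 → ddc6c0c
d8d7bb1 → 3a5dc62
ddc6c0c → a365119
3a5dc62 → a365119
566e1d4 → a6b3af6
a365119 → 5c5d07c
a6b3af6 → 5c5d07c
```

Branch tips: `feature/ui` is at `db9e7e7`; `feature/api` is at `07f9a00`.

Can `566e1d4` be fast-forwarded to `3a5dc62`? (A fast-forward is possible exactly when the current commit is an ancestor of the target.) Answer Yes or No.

A fast-forward from 566e1d4 to 3a5dc62 is possible iff 566e1d4 is an ancestor of 3a5dc62.
Ancestors of 3a5dc62: {3a5dc62, 5c5d07c, a365119}.
566e1d4 is not among them, so fast-forward is not possible.

No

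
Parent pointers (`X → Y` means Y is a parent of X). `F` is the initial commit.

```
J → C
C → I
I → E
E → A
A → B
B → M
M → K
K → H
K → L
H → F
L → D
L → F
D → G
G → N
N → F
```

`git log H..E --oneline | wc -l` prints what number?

Reachable from E: {A, B, D, E, F, G, H, K, L, M, N}.
Reachable from H: {F, H}.
In E's history but not H's: {A, B, D, E, G, K, L, M, N} — 9 commits.

9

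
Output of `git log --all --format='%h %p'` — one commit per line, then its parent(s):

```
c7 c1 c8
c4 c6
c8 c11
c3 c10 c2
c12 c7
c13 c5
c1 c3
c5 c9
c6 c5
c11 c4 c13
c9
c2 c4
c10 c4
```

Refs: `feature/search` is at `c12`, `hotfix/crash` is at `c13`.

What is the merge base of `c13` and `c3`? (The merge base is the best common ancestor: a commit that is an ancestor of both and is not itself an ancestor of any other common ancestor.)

Ancestors of c13: {c13, c5, c9}.
Ancestors of c3: {c10, c2, c3, c4, c5, c6, c9}.
Common ancestors: {c5, c9}.
Among these, c5 is not an ancestor of any other common ancestor — it is the merge base.

c5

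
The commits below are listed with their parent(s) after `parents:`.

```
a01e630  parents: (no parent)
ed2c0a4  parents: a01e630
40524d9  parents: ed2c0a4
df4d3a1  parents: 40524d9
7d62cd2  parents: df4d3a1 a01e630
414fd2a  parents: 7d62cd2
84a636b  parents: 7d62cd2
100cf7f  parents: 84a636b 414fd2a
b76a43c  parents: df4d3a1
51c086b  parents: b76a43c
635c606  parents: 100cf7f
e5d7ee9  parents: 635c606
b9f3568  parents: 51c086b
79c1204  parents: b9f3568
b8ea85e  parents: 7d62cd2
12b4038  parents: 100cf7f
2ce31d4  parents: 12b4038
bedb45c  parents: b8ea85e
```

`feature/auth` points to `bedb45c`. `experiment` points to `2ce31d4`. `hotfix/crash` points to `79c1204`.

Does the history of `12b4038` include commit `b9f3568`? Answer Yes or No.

No

Ancestors of 12b4038: {100cf7f, 12b4038, 40524d9, 414fd2a, 7d62cd2, 84a636b, a01e630, df4d3a1, ed2c0a4}.
b9f3568 is not in that set, so it is not an ancestor of 12b4038.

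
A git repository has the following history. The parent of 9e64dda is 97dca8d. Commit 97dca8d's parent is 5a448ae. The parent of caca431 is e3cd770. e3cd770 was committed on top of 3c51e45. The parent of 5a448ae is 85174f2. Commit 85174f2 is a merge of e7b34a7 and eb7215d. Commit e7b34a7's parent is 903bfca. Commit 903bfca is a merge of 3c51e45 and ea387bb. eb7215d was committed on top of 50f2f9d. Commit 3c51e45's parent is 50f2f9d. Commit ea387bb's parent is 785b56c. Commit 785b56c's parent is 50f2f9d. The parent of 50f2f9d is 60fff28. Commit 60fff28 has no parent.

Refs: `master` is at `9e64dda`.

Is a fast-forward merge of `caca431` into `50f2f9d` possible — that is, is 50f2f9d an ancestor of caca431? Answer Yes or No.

A fast-forward from 50f2f9d to caca431 is possible iff 50f2f9d is an ancestor of caca431.
Ancestors of caca431: {3c51e45, 50f2f9d, 60fff28, caca431, e3cd770}.
50f2f9d is among them, so fast-forward is possible.

Yes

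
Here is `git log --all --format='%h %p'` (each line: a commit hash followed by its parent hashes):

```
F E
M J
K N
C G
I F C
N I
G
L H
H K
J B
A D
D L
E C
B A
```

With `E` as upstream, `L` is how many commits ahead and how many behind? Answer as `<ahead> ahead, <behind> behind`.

Reachable from L: {C, E, F, G, H, I, K, L, N}.
Reachable from E: {C, E, G}.
Only in L's history (ahead): {F, H, I, K, L, N} — 6.
Only in E's history (behind): {} — 0.

6 ahead, 0 behind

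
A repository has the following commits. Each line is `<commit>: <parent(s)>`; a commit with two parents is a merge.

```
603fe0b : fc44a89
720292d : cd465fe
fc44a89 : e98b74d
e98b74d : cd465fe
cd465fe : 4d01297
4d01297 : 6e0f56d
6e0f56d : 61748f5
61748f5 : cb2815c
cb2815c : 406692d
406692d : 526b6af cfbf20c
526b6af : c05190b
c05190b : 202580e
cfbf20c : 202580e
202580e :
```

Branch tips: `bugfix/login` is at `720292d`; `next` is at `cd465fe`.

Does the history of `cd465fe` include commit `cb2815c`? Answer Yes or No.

Ancestors of cd465fe (commits reachable by following parents): {202580e, 406692d, 4d01297, 526b6af, 61748f5, 6e0f56d, c05190b, cb2815c, cd465fe, cfbf20c}.
cb2815c is in that set, so it is an ancestor of cd465fe.

Yes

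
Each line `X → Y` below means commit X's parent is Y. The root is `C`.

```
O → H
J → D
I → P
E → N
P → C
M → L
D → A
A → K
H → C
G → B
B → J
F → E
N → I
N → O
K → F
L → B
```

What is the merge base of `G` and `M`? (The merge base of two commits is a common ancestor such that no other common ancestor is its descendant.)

Ancestors of G: {A, B, C, D, E, F, G, H, I, J, K, N, O, P}.
Ancestors of M: {A, B, C, D, E, F, H, I, J, K, L, M, N, O, P}.
Common ancestors: {A, B, C, D, E, F, H, I, J, K, N, O, P}.
Among these, B is not an ancestor of any other common ancestor — it is the merge base.

B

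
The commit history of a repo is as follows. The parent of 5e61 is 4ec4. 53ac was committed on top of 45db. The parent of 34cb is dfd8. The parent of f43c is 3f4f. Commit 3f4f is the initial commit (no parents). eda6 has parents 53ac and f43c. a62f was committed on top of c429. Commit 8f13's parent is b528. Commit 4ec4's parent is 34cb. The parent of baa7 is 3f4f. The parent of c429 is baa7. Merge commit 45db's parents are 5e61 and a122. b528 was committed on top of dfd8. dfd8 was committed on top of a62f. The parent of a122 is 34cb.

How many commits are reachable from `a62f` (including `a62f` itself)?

4

Walking parent pointers from a62f: reachable set = {3f4f, a62f, baa7, c429}.
That is 4 commits.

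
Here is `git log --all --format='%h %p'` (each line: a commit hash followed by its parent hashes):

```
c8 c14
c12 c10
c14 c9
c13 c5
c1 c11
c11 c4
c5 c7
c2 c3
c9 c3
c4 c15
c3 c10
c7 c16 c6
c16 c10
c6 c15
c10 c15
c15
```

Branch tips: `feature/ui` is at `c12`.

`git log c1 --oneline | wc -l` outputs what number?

Walking parent pointers from c1: reachable set = {c1, c11, c15, c4}.
That is 4 commits.

4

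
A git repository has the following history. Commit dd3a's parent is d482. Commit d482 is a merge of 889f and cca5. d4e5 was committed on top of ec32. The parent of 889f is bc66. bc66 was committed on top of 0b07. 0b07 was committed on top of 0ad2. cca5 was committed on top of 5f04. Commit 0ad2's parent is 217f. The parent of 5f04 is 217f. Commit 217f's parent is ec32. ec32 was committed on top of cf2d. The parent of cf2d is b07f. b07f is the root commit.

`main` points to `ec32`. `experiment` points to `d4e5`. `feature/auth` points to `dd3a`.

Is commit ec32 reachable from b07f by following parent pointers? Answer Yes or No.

No

Ancestors of b07f: {b07f}.
ec32 is not in that set, so it is not an ancestor of b07f.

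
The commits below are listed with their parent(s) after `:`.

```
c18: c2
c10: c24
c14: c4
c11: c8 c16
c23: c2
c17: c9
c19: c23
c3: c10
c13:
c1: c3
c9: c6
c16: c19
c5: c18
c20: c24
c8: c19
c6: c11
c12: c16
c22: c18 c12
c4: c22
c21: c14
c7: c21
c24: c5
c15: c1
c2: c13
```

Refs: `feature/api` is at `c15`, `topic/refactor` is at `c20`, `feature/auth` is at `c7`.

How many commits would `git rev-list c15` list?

Walking parent pointers from c15: reachable set = {c1, c10, c13, c15, c18, c2, c24, c3, c5}.
That is 9 commits.

9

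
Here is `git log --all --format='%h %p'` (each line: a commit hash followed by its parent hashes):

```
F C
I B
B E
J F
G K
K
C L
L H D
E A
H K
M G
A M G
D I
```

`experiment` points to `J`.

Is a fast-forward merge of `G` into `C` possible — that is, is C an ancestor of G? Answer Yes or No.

No

A fast-forward from C to G is possible iff C is an ancestor of G.
Ancestors of G: {G, K}.
C is not among them, so fast-forward is not possible.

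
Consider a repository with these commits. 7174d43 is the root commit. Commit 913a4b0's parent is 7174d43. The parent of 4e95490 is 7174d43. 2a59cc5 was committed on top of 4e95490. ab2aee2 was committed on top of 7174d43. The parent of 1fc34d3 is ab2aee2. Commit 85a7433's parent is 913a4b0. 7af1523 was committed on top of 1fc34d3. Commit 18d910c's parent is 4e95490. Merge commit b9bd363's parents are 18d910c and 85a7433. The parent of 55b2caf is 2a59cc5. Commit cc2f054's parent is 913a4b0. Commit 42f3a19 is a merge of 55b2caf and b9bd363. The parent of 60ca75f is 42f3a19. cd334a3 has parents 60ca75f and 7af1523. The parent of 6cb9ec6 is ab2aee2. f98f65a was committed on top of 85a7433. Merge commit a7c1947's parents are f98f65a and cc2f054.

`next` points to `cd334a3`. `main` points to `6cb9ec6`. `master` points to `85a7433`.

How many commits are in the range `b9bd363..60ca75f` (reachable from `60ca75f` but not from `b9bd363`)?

Reachable from 60ca75f: {18d910c, 2a59cc5, 42f3a19, 4e95490, 55b2caf, 60ca75f, 7174d43, 85a7433, 913a4b0, b9bd363}.
Reachable from b9bd363: {18d910c, 4e95490, 7174d43, 85a7433, 913a4b0, b9bd363}.
In 60ca75f's history but not b9bd363's: {2a59cc5, 42f3a19, 55b2caf, 60ca75f} — 4 commits.

4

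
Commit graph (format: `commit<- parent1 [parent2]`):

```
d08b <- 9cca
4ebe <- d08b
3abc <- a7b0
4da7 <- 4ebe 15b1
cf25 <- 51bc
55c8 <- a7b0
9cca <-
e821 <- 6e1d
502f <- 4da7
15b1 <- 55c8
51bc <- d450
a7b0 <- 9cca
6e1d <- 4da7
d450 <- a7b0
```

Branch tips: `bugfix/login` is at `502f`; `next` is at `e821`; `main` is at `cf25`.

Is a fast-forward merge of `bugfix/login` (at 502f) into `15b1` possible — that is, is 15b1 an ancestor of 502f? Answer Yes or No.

Yes

A fast-forward from 15b1 to 502f is possible iff 15b1 is an ancestor of 502f.
Ancestors of 502f: {15b1, 4da7, 4ebe, 502f, 55c8, 9cca, a7b0, d08b}.
15b1 is among them, so fast-forward is possible.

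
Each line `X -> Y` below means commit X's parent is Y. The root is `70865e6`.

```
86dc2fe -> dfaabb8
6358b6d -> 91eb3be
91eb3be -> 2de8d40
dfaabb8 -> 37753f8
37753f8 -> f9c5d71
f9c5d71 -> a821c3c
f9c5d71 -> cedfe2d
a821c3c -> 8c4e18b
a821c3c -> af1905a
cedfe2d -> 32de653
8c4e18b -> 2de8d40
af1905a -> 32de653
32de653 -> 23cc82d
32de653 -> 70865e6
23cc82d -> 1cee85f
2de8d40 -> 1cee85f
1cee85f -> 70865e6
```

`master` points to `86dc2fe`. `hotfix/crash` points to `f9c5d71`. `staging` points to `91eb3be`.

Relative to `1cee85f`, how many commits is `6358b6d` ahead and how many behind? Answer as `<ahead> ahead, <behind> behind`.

3 ahead, 0 behind

Reachable from 6358b6d: {1cee85f, 2de8d40, 6358b6d, 70865e6, 91eb3be}.
Reachable from 1cee85f: {1cee85f, 70865e6}.
Only in 6358b6d's history (ahead): {2de8d40, 6358b6d, 91eb3be} — 3.
Only in 1cee85f's history (behind): {} — 0.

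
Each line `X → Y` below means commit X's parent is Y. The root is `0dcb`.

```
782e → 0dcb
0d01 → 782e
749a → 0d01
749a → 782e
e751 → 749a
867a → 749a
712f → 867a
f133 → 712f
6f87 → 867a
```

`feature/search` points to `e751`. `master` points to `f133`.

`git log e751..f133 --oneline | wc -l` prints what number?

Reachable from f133: {0d01, 0dcb, 712f, 749a, 782e, 867a, f133}.
Reachable from e751: {0d01, 0dcb, 749a, 782e, e751}.
In f133's history but not e751's: {712f, 867a, f133} — 3 commits.

3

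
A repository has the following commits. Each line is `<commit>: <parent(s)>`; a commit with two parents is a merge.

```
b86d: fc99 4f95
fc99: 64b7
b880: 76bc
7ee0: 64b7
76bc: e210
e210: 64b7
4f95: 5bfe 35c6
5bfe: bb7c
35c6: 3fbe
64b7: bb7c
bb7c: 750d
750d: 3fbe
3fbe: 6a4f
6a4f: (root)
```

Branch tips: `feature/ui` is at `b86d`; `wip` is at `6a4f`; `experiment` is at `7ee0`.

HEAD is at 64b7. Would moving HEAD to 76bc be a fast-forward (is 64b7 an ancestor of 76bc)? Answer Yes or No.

A fast-forward from 64b7 to 76bc is possible iff 64b7 is an ancestor of 76bc.
Ancestors of 76bc: {3fbe, 64b7, 6a4f, 750d, 76bc, bb7c, e210}.
64b7 is among them, so fast-forward is possible.

Yes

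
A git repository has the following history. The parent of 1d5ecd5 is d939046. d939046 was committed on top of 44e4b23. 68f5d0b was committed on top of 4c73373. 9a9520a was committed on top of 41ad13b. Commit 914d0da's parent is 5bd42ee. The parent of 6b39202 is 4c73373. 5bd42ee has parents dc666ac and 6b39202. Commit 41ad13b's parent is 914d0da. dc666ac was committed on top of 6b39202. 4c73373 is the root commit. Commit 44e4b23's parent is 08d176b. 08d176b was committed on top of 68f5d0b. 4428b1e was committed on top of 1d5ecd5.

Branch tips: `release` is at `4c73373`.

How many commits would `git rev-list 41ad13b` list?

Walking parent pointers from 41ad13b: reachable set = {41ad13b, 4c73373, 5bd42ee, 6b39202, 914d0da, dc666ac}.
That is 6 commits.

6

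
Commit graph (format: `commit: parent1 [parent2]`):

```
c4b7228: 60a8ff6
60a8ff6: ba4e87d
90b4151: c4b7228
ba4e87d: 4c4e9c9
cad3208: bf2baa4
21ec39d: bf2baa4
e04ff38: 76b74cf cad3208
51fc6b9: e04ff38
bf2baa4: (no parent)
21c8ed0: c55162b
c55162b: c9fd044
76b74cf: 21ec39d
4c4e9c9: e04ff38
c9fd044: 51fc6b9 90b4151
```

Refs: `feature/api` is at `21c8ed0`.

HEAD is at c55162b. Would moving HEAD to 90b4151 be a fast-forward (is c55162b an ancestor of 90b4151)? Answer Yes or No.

A fast-forward from c55162b to 90b4151 is possible iff c55162b is an ancestor of 90b4151.
Ancestors of 90b4151: {21ec39d, 4c4e9c9, 60a8ff6, 76b74cf, 90b4151, ba4e87d, bf2baa4, c4b7228, cad3208, e04ff38}.
c55162b is not among them, so fast-forward is not possible.

No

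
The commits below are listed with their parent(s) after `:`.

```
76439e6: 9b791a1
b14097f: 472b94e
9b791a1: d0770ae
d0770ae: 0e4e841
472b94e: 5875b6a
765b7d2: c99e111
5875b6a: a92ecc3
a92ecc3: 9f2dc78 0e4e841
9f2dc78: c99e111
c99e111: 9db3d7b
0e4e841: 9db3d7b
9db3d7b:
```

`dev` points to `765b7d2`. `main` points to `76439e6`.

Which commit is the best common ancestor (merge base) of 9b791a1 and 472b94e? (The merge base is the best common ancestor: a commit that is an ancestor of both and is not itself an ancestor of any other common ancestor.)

Ancestors of 9b791a1: {0e4e841, 9b791a1, 9db3d7b, d0770ae}.
Ancestors of 472b94e: {0e4e841, 472b94e, 5875b6a, 9db3d7b, 9f2dc78, a92ecc3, c99e111}.
Common ancestors: {0e4e841, 9db3d7b}.
Among these, 0e4e841 is not an ancestor of any other common ancestor — it is the merge base.

0e4e841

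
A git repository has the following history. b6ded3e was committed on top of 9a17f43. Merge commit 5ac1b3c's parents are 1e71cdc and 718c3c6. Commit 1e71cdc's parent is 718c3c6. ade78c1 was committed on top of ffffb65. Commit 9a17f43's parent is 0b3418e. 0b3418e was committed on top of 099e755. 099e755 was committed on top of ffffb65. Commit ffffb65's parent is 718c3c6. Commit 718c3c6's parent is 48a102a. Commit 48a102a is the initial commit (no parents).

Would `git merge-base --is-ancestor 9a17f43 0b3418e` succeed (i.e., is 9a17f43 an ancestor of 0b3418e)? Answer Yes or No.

Ancestors of 0b3418e: {099e755, 0b3418e, 48a102a, 718c3c6, ffffb65}.
9a17f43 is not in that set, so it is not an ancestor of 0b3418e.

No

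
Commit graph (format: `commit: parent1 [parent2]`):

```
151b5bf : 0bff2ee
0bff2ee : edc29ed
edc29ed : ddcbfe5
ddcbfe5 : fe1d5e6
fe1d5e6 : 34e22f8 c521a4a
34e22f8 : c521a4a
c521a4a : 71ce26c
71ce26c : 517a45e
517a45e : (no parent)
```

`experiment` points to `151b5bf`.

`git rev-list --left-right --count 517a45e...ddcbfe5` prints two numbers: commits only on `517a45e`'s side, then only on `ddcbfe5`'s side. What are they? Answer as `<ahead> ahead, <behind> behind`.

Reachable from 517a45e: {517a45e}.
Reachable from ddcbfe5: {34e22f8, 517a45e, 71ce26c, c521a4a, ddcbfe5, fe1d5e6}.
Only in 517a45e's history (ahead): {} — 0.
Only in ddcbfe5's history (behind): {34e22f8, 71ce26c, c521a4a, ddcbfe5, fe1d5e6} — 5.

0 ahead, 5 behind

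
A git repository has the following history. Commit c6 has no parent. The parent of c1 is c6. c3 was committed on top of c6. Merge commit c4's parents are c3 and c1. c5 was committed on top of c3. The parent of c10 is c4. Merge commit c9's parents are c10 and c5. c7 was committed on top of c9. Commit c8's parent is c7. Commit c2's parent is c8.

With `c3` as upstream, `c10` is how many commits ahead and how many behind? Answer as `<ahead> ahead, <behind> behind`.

Reachable from c10: {c1, c10, c3, c4, c6}.
Reachable from c3: {c3, c6}.
Only in c10's history (ahead): {c1, c10, c4} — 3.
Only in c3's history (behind): {} — 0.

3 ahead, 0 behind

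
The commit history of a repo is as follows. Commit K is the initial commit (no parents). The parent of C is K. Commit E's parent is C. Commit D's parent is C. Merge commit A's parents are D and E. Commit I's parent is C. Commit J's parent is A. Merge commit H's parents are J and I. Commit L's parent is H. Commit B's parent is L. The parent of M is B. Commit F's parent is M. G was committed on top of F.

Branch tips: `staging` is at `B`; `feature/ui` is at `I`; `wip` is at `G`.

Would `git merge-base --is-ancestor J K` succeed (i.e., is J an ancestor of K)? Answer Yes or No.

No

Ancestors of K: {K}.
J is not in that set, so it is not an ancestor of K.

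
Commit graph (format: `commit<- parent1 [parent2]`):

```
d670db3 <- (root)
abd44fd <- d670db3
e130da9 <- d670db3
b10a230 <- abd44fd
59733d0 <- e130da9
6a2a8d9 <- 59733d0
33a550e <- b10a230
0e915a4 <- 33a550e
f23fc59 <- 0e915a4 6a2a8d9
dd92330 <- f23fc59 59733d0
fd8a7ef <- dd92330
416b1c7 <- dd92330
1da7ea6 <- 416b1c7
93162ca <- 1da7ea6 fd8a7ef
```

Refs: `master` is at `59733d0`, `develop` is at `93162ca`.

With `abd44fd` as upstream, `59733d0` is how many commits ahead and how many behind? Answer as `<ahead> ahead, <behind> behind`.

Reachable from 59733d0: {59733d0, d670db3, e130da9}.
Reachable from abd44fd: {abd44fd, d670db3}.
Only in 59733d0's history (ahead): {59733d0, e130da9} — 2.
Only in abd44fd's history (behind): {abd44fd} — 1.

2 ahead, 1 behind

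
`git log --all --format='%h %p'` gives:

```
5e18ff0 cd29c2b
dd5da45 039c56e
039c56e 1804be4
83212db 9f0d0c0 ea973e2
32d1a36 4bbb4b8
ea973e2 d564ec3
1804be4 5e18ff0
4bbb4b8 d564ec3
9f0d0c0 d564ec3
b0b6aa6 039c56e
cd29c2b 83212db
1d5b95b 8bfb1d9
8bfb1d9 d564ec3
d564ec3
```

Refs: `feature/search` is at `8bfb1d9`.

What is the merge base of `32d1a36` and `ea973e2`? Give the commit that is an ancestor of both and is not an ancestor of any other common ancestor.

Ancestors of 32d1a36: {32d1a36, 4bbb4b8, d564ec3}.
Ancestors of ea973e2: {d564ec3, ea973e2}.
Common ancestors: {d564ec3}.
The only common ancestor is d564ec3, so it is the merge base.

d564ec3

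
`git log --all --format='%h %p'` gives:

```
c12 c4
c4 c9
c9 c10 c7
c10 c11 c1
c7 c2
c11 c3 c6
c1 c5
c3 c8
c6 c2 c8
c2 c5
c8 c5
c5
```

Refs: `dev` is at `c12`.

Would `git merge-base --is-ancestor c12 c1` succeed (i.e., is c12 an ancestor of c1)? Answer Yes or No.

No

Ancestors of c1: {c1, c5}.
c12 is not in that set, so it is not an ancestor of c1.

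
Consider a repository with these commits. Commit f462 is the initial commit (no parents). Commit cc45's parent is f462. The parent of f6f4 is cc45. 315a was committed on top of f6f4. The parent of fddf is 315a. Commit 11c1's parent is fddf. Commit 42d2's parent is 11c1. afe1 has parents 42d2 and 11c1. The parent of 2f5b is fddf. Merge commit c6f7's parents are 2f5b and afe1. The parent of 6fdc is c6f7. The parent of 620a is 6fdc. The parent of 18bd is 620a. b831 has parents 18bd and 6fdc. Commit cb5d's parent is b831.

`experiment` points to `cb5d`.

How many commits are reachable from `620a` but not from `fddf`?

7

Reachable from 620a: {11c1, 2f5b, 315a, 42d2, 620a, 6fdc, afe1, c6f7, cc45, f462, f6f4, fddf}.
Reachable from fddf: {315a, cc45, f462, f6f4, fddf}.
In 620a's history but not fddf's: {11c1, 2f5b, 42d2, 620a, 6fdc, afe1, c6f7} — 7 commits.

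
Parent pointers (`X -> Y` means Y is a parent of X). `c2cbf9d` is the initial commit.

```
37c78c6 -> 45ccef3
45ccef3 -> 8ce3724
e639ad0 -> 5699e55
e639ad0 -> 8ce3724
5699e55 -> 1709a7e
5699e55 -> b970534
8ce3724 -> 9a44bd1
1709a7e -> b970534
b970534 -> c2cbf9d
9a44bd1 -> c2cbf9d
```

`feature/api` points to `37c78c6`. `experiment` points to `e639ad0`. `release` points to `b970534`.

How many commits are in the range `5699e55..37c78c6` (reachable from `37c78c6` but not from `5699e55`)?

4

Reachable from 37c78c6: {37c78c6, 45ccef3, 8ce3724, 9a44bd1, c2cbf9d}.
Reachable from 5699e55: {1709a7e, 5699e55, b970534, c2cbf9d}.
In 37c78c6's history but not 5699e55's: {37c78c6, 45ccef3, 8ce3724, 9a44bd1} — 4 commits.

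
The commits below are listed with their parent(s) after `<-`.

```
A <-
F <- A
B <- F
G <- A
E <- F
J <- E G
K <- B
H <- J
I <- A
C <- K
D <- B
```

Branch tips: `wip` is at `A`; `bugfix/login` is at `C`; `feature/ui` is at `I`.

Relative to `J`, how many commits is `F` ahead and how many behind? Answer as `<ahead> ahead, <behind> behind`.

Reachable from F: {A, F}.
Reachable from J: {A, E, F, G, J}.
Only in F's history (ahead): {} — 0.
Only in J's history (behind): {E, G, J} — 3.

0 ahead, 3 behind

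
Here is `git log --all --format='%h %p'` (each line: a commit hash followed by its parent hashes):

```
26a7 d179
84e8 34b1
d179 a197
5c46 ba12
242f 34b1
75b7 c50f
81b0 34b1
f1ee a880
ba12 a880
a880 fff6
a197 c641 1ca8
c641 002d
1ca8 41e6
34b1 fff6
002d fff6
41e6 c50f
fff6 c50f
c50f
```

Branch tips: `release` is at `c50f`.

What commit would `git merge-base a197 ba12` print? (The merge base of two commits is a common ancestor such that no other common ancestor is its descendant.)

Ancestors of a197: {002d, 1ca8, 41e6, a197, c50f, c641, fff6}.
Ancestors of ba12: {a880, ba12, c50f, fff6}.
Common ancestors: {c50f, fff6}.
Among these, fff6 is not an ancestor of any other common ancestor — it is the merge base.

fff6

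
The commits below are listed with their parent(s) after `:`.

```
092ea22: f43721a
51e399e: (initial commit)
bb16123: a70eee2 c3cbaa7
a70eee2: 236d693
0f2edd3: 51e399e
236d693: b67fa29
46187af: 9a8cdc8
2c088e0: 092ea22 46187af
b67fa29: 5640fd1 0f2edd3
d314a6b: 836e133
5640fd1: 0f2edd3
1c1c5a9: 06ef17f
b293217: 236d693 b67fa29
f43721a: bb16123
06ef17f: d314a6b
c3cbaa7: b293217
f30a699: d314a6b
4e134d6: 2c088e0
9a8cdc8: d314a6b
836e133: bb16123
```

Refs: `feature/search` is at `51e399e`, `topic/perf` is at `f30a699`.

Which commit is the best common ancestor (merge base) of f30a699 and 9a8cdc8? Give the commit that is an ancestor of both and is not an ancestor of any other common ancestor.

d314a6b

Ancestors of f30a699: {0f2edd3, 236d693, 51e399e, 5640fd1, 836e133, a70eee2, b293217, b67fa29, bb16123, c3cbaa7, d314a6b, f30a699}.
Ancestors of 9a8cdc8: {0f2edd3, 236d693, 51e399e, 5640fd1, 836e133, 9a8cdc8, a70eee2, b293217, b67fa29, bb16123, c3cbaa7, d314a6b}.
Common ancestors: {0f2edd3, 236d693, 51e399e, 5640fd1, 836e133, a70eee2, b293217, b67fa29, bb16123, c3cbaa7, d314a6b}.
Among these, d314a6b is not an ancestor of any other common ancestor — it is the merge base.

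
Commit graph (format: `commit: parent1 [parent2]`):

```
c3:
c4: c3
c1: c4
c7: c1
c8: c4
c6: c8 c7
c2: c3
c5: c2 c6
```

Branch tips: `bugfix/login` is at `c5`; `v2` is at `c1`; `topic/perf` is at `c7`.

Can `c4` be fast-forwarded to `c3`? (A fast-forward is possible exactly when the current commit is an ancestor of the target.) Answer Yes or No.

A fast-forward from c4 to c3 is possible iff c4 is an ancestor of c3.
Ancestors of c3: {c3}.
c4 is not among them, so fast-forward is not possible.

No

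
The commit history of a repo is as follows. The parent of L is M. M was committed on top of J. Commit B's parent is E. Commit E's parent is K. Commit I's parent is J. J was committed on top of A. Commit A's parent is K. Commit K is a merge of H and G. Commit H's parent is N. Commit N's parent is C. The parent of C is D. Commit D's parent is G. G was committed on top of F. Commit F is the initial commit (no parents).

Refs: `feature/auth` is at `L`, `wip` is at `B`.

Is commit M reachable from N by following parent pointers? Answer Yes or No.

Ancestors of N: {C, D, F, G, N}.
M is not in that set, so it is not an ancestor of N.

No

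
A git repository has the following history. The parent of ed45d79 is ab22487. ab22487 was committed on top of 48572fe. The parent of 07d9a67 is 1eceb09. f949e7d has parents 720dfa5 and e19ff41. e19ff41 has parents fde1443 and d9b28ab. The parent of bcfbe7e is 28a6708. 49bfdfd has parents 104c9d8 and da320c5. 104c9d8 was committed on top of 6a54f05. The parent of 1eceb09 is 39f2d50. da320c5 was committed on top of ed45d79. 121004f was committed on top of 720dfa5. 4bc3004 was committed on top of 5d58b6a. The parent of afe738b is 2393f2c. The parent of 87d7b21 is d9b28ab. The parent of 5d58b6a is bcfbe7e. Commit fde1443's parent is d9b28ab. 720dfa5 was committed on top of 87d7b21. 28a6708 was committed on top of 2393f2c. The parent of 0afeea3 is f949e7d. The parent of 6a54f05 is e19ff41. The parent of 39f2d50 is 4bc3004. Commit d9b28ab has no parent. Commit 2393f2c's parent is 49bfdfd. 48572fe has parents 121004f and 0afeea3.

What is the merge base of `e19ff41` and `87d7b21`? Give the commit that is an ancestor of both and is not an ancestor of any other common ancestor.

Ancestors of e19ff41: {d9b28ab, e19ff41, fde1443}.
Ancestors of 87d7b21: {87d7b21, d9b28ab}.
Common ancestors: {d9b28ab}.
The only common ancestor is d9b28ab, so it is the merge base.

d9b28ab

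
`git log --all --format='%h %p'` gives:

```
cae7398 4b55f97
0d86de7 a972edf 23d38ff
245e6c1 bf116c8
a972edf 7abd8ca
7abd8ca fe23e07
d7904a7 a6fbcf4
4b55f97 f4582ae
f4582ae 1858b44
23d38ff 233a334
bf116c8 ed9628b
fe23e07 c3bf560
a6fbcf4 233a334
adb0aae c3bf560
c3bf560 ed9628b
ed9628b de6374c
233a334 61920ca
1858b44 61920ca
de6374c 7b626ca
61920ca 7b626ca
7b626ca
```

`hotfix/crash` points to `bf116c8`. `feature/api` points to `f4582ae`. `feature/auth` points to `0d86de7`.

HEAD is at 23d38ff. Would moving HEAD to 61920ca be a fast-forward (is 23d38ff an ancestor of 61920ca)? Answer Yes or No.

No

A fast-forward from 23d38ff to 61920ca is possible iff 23d38ff is an ancestor of 61920ca.
Ancestors of 61920ca: {61920ca, 7b626ca}.
23d38ff is not among them, so fast-forward is not possible.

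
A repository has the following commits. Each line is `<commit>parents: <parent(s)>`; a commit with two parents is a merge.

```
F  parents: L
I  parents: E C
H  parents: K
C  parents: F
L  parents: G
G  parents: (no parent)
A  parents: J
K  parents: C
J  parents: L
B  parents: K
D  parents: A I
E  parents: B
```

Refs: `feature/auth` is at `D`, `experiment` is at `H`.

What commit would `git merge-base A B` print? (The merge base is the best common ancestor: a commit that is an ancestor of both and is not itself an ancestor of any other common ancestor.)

Ancestors of A: {A, G, J, L}.
Ancestors of B: {B, C, F, G, K, L}.
Common ancestors: {G, L}.
Among these, L is not an ancestor of any other common ancestor — it is the merge base.

L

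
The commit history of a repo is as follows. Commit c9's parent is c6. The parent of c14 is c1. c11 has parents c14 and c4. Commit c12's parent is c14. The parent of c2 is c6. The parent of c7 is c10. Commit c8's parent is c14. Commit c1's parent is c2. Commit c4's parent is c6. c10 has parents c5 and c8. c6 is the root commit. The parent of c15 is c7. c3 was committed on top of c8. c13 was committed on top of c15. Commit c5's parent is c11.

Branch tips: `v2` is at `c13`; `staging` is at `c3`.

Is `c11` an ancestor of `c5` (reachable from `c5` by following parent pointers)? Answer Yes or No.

Ancestors of c5 (commits reachable by following parents): {c1, c11, c14, c2, c4, c5, c6}.
c11 is in that set, so it is an ancestor of c5.

Yes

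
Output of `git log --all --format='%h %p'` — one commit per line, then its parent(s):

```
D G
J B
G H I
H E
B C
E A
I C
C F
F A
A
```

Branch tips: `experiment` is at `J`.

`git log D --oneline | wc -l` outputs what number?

8

Walking parent pointers from D: reachable set = {A, C, D, E, F, G, H, I}.
That is 8 commits.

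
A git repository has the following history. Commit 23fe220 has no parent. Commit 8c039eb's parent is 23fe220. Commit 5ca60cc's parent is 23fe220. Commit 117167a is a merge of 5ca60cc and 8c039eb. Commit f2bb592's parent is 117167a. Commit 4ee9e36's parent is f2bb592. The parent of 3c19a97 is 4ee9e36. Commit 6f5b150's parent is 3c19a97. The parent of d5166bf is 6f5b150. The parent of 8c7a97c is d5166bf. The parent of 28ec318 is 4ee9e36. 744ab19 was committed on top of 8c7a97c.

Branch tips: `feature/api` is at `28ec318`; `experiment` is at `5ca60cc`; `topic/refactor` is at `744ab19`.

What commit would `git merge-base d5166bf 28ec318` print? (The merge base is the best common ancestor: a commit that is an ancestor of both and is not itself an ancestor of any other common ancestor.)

4ee9e36

Ancestors of d5166bf: {117167a, 23fe220, 3c19a97, 4ee9e36, 5ca60cc, 6f5b150, 8c039eb, d5166bf, f2bb592}.
Ancestors of 28ec318: {117167a, 23fe220, 28ec318, 4ee9e36, 5ca60cc, 8c039eb, f2bb592}.
Common ancestors: {117167a, 23fe220, 4ee9e36, 5ca60cc, 8c039eb, f2bb592}.
Among these, 4ee9e36 is not an ancestor of any other common ancestor — it is the merge base.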